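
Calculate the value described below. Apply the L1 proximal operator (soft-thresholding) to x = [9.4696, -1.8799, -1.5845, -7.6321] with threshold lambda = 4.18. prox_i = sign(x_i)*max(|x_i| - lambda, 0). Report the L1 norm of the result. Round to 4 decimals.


Soft-thresholding with lambda = 4.18:
prox(9.4696) = sign(9.4696)*max(|9.4696| - 4.18, 0) = 5.2896
prox(-1.8799) = sign(-1.8799)*max(|-1.8799| - 4.18, 0) = 0.0
prox(-1.5845) = sign(-1.5845)*max(|-1.5845| - 4.18, 0) = 0.0
prox(-7.6321) = sign(-7.6321)*max(|-7.6321| - 4.18, 0) = -3.4521
prox(x) = [5.2896, 0.0, 0.0, -3.4521]
||prox(x)||_1 = 5.2896 + 0.0 + 0.0 + 3.4521 = 8.7417


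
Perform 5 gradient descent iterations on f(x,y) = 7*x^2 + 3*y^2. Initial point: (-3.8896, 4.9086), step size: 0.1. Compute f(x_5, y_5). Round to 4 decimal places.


Gradient descent on f(x,y) = 7*x^2 + 3*y^2.
Starting point: (-3.8896, 4.9086), alpha = 0.1
Step 1: grad_x = 2*7*-3.8896 = -54.4544, grad_y = 2*3*4.9086 = 29.4516
  x_1 = -3.8896 - 0.1*-54.4544 = 1.5558
  y_1 = 4.9086 - 0.1*29.4516 = 1.9634
Step 2: grad_x = 2*7*1.5558 = 21.7818, grad_y = 2*3*1.9634 = 11.7806
  x_2 = 1.5558 - 0.1*21.7818 = -0.6223
  y_2 = 1.9634 - 0.1*11.7806 = 0.7854
Step 3: grad_x = 2*7*-0.6223 = -8.7127, grad_y = 2*3*0.7854 = 4.7123
  x_3 = -0.6223 - 0.1*-8.7127 = 0.2489
  y_3 = 0.7854 - 0.1*4.7123 = 0.3142
Step 4: grad_x = 2*7*0.2489 = 3.4851, grad_y = 2*3*0.3142 = 1.8849
  x_4 = 0.2489 - 0.1*3.4851 = -0.0996
  y_4 = 0.3142 - 0.1*1.8849 = 0.1257
Step 5: grad_x = 2*7*-0.0996 = -1.394, grad_y = 2*3*0.1257 = 0.754
  x_5 = -0.0996 - 0.1*-1.394 = 0.0398
  y_5 = 0.1257 - 0.1*0.754 = 0.0503
f(0.0398, 0.0503) = 7*0.0398^2 + 3*0.0503^2 = 0.0187


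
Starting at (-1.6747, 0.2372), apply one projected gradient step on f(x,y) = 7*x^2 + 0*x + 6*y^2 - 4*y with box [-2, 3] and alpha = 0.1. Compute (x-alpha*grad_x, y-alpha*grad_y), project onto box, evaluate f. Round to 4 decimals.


Step 1: Compute gradient at (-1.6747, 0.2372).
grad_x = 2*7*-1.6747 + 0 = -23.4458
grad_y = 2*6*0.2372 - 4 = -1.1536
Step 2: Gradient step.
x_raw = -1.6747 - 0.1*-23.4458 = 0.6699
y_raw = 0.2372 - 0.1*-1.1536 = 0.3526
Step 3: Project onto [-2, 3].
x_proj = clip(0.6699) = 0.6699
y_proj = clip(0.3526) = 0.3526
Step 4: Evaluate f.
f(0.6699, 0.3526) = 2.4767


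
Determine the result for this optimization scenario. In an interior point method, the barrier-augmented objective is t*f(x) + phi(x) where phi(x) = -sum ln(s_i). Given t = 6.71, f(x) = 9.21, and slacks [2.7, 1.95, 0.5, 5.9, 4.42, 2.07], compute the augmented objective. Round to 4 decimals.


Step 1: Compute log-barrier.
ln values: [0.9933, 0.6678, -0.6931, 1.775, 1.4861, 0.7275]
phi = -(0.9933 + 0.6678 - 0.6931 + 1.775 + 1.4861 + 0.7275) = -4.9566
Step 2: Compute augmented objective.
t*f(x) = 6.71*9.21 = 61.7991
Total = 61.7991 - 4.9566 = 56.8425


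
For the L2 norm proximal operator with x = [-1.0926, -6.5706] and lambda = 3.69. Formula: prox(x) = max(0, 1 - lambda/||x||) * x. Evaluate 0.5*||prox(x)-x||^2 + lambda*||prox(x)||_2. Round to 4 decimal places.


Step 1: Compute ||x||.
||x|| = 6.6608
Step 2: Compute scaling factor.
scale = max(0, 1 - 3.69/6.6608) = 0.446
Step 3: prox(x) = [-0.4873, -2.9306]
||prox(x)|| = 2.9708
Step 4: Proximal objective.
0.5*||prox-x||^2 = 6.8081
lambda*||prox|| = 10.9623
Total = 17.7704


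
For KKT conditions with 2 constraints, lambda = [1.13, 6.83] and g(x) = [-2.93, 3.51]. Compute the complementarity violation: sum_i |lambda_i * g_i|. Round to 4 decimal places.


KKT complementary slackness check:
lambda_1 * g_1 = 1.13 * -2.93 = -3.3109
lambda_2 * g_2 = 6.83 * 3.51 = 23.9733
Total violation = 3.3109 + 23.9733 = 27.2842


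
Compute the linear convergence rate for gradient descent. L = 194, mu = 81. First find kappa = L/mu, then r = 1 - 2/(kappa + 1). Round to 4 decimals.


Step 1: Compute the condition number.
kappa = L/mu = 194/81 = 2.3951
Step 2: Compute the convergence rate.
r = 1 - 2/(kappa + 1) = 1 - 2*mu/(L + mu) = (L - mu)/(L + mu) = 113/275 = 0.4109


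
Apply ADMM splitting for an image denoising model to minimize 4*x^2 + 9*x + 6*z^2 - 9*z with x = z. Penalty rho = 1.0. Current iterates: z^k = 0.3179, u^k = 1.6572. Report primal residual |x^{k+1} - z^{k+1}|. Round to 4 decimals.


ADMM iteration with rho = 1.0, z^k = 0.3179, u^k = 1.6572
Step 1: x-update.
Minimize 4*x^2 + 9*x + (1.0/2)*(x - 0.3179 + 1.6572)^2
FOC: (2*4 + 1.0)*x = -9 + 1.0*(0.3179 - 1.6572)
x^{k+1} = -1.1488
Step 2: z-update.
Minimize 6*z^2 - 9*z + (1.0/2)*(-1.1488 - z + 1.6572)^2
FOC: (2*6 + 1.0)*z = 9 + 1.0*(-1.1488 + 1.6572)
z^{k+1} = 0.7314
Step 3: u-update.
u^{k+1} = 1.6572 - 1.1488 - 0.7314 = -0.223
Step 4: Primal residual = |-1.1488 - 0.7314| = 1.8802


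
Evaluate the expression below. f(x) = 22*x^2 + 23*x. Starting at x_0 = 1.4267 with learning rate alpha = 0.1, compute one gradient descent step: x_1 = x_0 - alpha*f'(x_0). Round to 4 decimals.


We compute the gradient at x_0 and apply the update.
f'(x) = 44*x + 23
f'(1.4267) = 44*1.4267 + 23 = 85.7748
x_1 = 1.4267 - 0.1*85.7748 = -7.1508


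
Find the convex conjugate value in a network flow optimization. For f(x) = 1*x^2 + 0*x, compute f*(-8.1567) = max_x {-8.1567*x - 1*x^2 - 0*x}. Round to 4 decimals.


f*(y) = sup_x {y*x - a*x^2 - b*x} = sup_x {(y-b)*x - a*x^2}
FOC: (y - b) - 2a*x = 0 => x* = (y - b)/(2a)
x* = (-8.1567 - 0)/(2*1) = -4.0784
f*(-8.1567) = (y-b)^2/(4a) = (-8.1567 - 0)^2/(4*1)
= 66.5318/4 = 16.6329


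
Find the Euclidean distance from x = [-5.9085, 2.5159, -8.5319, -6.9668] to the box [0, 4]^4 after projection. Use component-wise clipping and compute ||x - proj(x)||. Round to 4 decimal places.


Project each component onto [0, 4].
clip(-5.9085) = 0.0, clip(2.5159) = 2.5159, clip(-8.5319) = 0.0, clip(-6.9668) = 0.0
Projection = [0.0, 2.5159, 0.0, 0.0]
Squared diffs: [34.9104, 0.0, 72.7933, 48.5363]
Distance = sqrt(156.24) = 12.4996


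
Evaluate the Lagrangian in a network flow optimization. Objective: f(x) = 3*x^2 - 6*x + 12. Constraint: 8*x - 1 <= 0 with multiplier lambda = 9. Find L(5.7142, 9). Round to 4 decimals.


Step 1: Evaluate f(x).
f(5.7142) = 3*5.7142^2 - 6*5.7142 + 12 = 75.671
Step 2: Evaluate g(x).
g(5.7142) = 8*5.7142 - 1 = 44.7136
Step 3: Compute Lagrangian.
L = 75.671 + 9*44.7136 = 478.0934


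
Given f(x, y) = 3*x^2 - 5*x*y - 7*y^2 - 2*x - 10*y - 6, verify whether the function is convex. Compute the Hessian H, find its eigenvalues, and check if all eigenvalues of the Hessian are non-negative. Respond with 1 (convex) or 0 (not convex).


The Hessian of f(x,y) = 3*x^2 - 5*x*y - 7*y^2 - 2*x - 10*y - 6 is:
H = [[6, -5], [-5, -14]]
Trace = 6 - 14 = -8
Determinant = 6*-14 - (-5)^2 = -109
Discriminant = (-8)^2 - 4*-109 = 500.0
Eigenvalues: lambda_1 = -15.1803, lambda_2 = 7.1803
The function is not convex.

0


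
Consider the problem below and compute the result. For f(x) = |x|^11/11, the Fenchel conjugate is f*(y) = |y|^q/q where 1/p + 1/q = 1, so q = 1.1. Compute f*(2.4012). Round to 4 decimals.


The conjugate exponent q satisfies 1/p + 1/q = 1.
p = 11, so q = 11/(11 - 1) = 1.1
|y|^q = 2.4012^1.1 = 2.621
f*(2.4012) = 2.621 / 1.1 = 2.3828


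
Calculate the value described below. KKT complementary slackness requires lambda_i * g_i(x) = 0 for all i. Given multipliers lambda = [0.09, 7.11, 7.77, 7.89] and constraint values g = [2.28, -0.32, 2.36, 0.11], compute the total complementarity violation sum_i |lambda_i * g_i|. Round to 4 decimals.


KKT complementary slackness check:
lambda_1 * g_1 = 0.09 * 2.28 = 0.2052
lambda_2 * g_2 = 7.11 * -0.32 = -2.2752
lambda_3 * g_3 = 7.77 * 2.36 = 18.3372
lambda_4 * g_4 = 7.89 * 0.11 = 0.8679
Total violation = 0.2052 + 2.2752 + 18.3372 + 0.8679 = 21.6855


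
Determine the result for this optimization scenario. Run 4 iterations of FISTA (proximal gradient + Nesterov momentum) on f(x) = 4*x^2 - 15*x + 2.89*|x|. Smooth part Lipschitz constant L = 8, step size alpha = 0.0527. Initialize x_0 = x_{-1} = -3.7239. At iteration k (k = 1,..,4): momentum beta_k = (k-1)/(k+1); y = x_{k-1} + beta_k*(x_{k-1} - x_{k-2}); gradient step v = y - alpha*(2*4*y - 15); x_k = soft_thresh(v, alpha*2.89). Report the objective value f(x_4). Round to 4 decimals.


FISTA on f(x) = 4*x^2 - 15*x + 2.89*|x|
L = 8, alpha = 0.0527
Iteration 1: beta = 0.0, y = -3.7239 + 0.0*(-3.7239 + 3.7239) = -3.7239
  grad(y) = -44.7912, v = y - alpha*grad = -1.3634
  prox(v) = soft_thresh(-1.3634, 0.1523) = -1.2111
Iteration 2: beta = 0.3333, y = -1.2111 + 0.3333*(-1.2111 + 3.7239) = -0.3735
  grad(y) = -17.988, v = y - alpha*grad = 0.5745
  prox(v) = soft_thresh(0.5745, 0.1523) = 0.4222
Iteration 3: beta = 0.5, y = 0.4222 + 0.5*(0.4222 + 1.2111) = 1.2388
  grad(y) = -5.0896, v = y - alpha*grad = 1.507
  prox(v) = soft_thresh(1.507, 0.1523) = 1.3547
Iteration 4: beta = 0.6, y = 1.3547 + 0.6*(1.3547 - 0.4222) = 1.9142
  grad(y) = 0.314, v = y - alpha*grad = 1.8977
  prox(v) = soft_thresh(1.8977, 0.1523) = 1.7454
f(x_4) = 4*1.7454^2 - 15*1.7454 + 2.89*|1.7454| = -8.9511


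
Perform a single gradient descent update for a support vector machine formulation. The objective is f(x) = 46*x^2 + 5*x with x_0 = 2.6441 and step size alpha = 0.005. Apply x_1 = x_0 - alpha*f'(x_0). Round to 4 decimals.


We compute the gradient at x_0 and apply the update.
f'(x) = 92*x + 5
f'(2.6441) = 92*2.6441 + 5 = 248.2572
x_1 = 2.6441 - 0.005*248.2572 = 1.4028


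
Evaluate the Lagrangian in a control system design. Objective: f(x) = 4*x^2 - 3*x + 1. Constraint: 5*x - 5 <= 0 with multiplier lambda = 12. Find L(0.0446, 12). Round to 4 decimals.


Step 1: Evaluate f(x).
f(0.0446) = 4*0.0446^2 - 3*0.0446 + 1 = 0.8742
Step 2: Evaluate g(x).
g(0.0446) = 5*0.0446 - 5 = -4.777
Step 3: Compute Lagrangian.
L = 0.8742 + 12*-4.777 = -56.4498


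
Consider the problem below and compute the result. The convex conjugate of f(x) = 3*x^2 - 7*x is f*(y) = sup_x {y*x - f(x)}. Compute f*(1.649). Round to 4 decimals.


f*(y) = sup_x {y*x - a*x^2 - b*x} = sup_x {(y-b)*x - a*x^2}
FOC: (y - b) - 2a*x = 0 => x* = (y - b)/(2a)
x* = (1.649 + 7)/(2*3) = 1.4415
f*(1.649) = (y-b)^2/(4a) = (1.649 + 7)^2/(4*3)
= 74.8052/12 = 6.2338


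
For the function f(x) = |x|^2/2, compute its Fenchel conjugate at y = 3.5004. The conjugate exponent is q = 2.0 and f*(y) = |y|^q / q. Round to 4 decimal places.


The conjugate exponent q satisfies 1/p + 1/q = 1.
p = 2, so q = 2/(2 - 1) = 2.0
|y|^q = 3.5004^2.0 = 12.2528
f*(3.5004) = 12.2528 / 2.0 = 6.1264


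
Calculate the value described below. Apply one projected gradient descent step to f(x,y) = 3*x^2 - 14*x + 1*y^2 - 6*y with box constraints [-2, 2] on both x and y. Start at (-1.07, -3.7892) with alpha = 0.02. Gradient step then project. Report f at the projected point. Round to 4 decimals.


Step 1: Compute gradient at (-1.07, -3.7892).
grad_x = 2*3*-1.07 - 14 = -20.42
grad_y = 2*1*-3.7892 - 6 = -13.5784
Step 2: Gradient step.
x_raw = -1.07 - 0.02*-20.42 = -0.6616
y_raw = -3.7892 - 0.02*-13.5784 = -3.5176
Step 3: Project onto [-2, 2].
x_proj = clip(-0.6616) = -0.6616
y_proj = clip(-3.5176) = -2.0
Step 4: Evaluate f.
f(-0.6616, -2.0) = 26.5755


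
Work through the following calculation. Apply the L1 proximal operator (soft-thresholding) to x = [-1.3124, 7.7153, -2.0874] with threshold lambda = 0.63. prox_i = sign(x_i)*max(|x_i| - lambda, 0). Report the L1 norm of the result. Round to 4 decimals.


Soft-thresholding with lambda = 0.63:
prox(-1.3124) = sign(-1.3124)*max(|-1.3124| - 0.63, 0) = -0.6824
prox(7.7153) = sign(7.7153)*max(|7.7153| - 0.63, 0) = 7.0853
prox(-2.0874) = sign(-2.0874)*max(|-2.0874| - 0.63, 0) = -1.4574
prox(x) = [-0.6824, 7.0853, -1.4574]
||prox(x)||_1 = 0.6824 + 7.0853 + 1.4574 = 9.2251


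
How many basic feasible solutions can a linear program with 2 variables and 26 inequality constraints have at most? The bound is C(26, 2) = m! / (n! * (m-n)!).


Each vertex corresponds to some choice of n active constraints out of m, so the number of vertices is at most C(m, n) = m! / (n!(m-n)!).
m = 26, n = 2
Numerator: 26 * 25
Denominator: 2! = 2
C(26, 2) = 325


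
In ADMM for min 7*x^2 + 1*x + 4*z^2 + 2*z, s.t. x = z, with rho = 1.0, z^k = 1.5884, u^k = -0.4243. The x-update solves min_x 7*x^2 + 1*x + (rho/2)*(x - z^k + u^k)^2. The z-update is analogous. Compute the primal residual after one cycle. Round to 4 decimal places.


ADMM iteration with rho = 1.0, z^k = 1.5884, u^k = -0.4243
Step 1: x-update.
Minimize 7*x^2 + 1*x + (1.0/2)*(x - 1.5884 - 0.4243)^2
FOC: (2*7 + 1.0)*x = -1 + 1.0*(1.5884 + 0.4243)
x^{k+1} = 0.0675
Step 2: z-update.
Minimize 4*z^2 + 2*z + (1.0/2)*(0.0675 - z - 0.4243)^2
FOC: (2*4 + 1.0)*z = -2 + 1.0*(0.0675 - 0.4243)
z^{k+1} = -0.2619
Step 3: u-update.
u^{k+1} = -0.4243 + 0.0675 + 0.2619 = -0.0949
Step 4: Primal residual = |0.0675 + 0.2619| = 0.3294


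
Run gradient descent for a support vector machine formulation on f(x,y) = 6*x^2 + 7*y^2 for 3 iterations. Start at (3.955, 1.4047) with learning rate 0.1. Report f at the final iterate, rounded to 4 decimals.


Gradient descent on f(x,y) = 6*x^2 + 7*y^2.
Starting point: (3.955, 1.4047), alpha = 0.1
Step 1: grad_x = 2*6*3.955 = 47.46, grad_y = 2*7*1.4047 = 19.6658
  x_1 = 3.955 - 0.1*47.46 = -0.791
  y_1 = 1.4047 - 0.1*19.6658 = -0.5619
Step 2: grad_x = 2*6*-0.791 = -9.492, grad_y = 2*7*-0.5619 = -7.8663
  x_2 = -0.791 - 0.1*-9.492 = 0.1582
  y_2 = -0.5619 - 0.1*-7.8663 = 0.2248
Step 3: grad_x = 2*6*0.1582 = 1.8984, grad_y = 2*7*0.2248 = 3.1465
  x_3 = 0.1582 - 0.1*1.8984 = -0.0316
  y_3 = 0.2248 - 0.1*3.1465 = -0.0899
f(-0.0316, -0.0899) = 6*(-0.0316)^2 + 7*(-0.0899)^2 = 0.0626


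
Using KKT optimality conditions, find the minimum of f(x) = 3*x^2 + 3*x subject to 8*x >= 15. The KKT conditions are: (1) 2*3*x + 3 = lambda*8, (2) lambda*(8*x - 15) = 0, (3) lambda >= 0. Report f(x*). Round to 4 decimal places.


Step 1: Try lambda = 0 (constraint inactive).
x_unc = -3/(2*3) = -0.5
Check: 8*-0.5 = -4.0 < 15 -- violated!
Step 2: Constraint must be active: 8*x = 15
x* = 15/8 = 1.875
lambda = (2*3*1.875 + 3)/8 = 1.7813
Step 3: Compute optimal value.
f(x*) = 3*1.875^2 + 3*1.875 = 16.1719


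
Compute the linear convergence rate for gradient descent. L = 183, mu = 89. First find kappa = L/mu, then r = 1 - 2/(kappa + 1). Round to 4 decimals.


Step 1: Compute the condition number.
kappa = L/mu = 183/89 = 2.0562
Step 2: Compute the convergence rate.
r = 1 - 2/(kappa + 1) = 1 - 2*mu/(L + mu) = (L - mu)/(L + mu) = 94/272 = 0.3456


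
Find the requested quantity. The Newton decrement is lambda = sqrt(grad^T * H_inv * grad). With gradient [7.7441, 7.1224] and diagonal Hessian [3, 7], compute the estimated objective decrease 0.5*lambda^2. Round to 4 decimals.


Step 1: H is diagonal, so H^(-1) * g = [2.5814, 1.0175].
Step 2: g^T H^(-1) g = sum_i g_i^2 / H_ii
  = (7.7441)^2/3 + (7.1224)^2/7
  = 19.9904 + 7.2469 = 27.2373
Step 3: Objective decrease = 0.5 * g^T H^(-1) g = 13.6187


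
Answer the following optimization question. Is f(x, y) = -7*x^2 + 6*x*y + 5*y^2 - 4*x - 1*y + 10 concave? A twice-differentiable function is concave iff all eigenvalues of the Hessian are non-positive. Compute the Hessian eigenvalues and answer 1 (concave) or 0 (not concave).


The Hessian of f(x,y) = -7*x^2 + 6*x*y + 5*y^2 - 4*x - 1*y + 10 is:
H = [[-14, 6], [6, 10]]
Trace = -14 + 10 = -4
Determinant = -14*10 - (6)^2 = -176
Discriminant = (-4)^2 - 4*-176 = 720.0
Eigenvalues: lambda_1 = -15.4164, lambda_2 = 11.4164
The function is not concave.

0


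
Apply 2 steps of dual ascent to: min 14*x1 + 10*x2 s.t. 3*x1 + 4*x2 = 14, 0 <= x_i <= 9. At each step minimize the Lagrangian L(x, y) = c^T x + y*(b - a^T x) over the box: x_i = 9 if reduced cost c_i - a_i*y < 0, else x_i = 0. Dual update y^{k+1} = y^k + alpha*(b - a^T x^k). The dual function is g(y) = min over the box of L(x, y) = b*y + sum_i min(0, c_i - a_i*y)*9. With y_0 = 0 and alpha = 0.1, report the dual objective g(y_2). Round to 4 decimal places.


Dual ascent for LP: min 14*x1 + 10*x2, 3*x1 + 4*x2 = 14, 0 <= x_i <= 9
Step 1: y^k = 0.0, reduced costs: (14.0, 10.0)
  x^k = (0.0, 0.0), subgradient = b - a^T x = 14.0
  y^{k+1} = 0.0 + 0.1*14.0 = 1.4
Step 2: y^k = 1.4, reduced costs: (9.8, 4.4)
  x^k = (0.0, 0.0), subgradient = b - a^T x = 14.0
  y^{k+1} = 1.4 + 0.1*14.0 = 2.8
Dual objective at y_2 = 2.8: reduced costs (5.6, -1.2), box minimizer x = (0.0, 9.0)
g(y_2) = b*y + (c1 - a1*y)*x1 + (c2 - a2*y)*x2 = 14*2.8 + 5.6*0.0 + (-1.2)*9.0 = 39.2 + 0.0 - 10.8 = 28.4


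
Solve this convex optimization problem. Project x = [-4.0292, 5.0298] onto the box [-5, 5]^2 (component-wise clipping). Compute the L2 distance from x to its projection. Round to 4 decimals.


Project each component onto [-5, 5].
clip(-4.0292) = -4.0292, clip(5.0298) = 5.0
Projection = [-4.0292, 5.0]
Squared diffs: [0.0, 0.0009]
Distance = sqrt(0.0009) = 0.0298


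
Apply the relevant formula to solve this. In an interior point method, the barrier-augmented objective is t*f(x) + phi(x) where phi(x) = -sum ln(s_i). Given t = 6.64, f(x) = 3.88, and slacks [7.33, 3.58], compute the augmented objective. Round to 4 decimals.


Step 1: Compute log-barrier.
ln values: [1.992, 1.2754]
phi = -(1.992 + 1.2754) = -3.2673
Step 2: Compute augmented objective.
t*f(x) = 6.64*3.88 = 25.7632
Total = 25.7632 - 3.2673 = 22.4959


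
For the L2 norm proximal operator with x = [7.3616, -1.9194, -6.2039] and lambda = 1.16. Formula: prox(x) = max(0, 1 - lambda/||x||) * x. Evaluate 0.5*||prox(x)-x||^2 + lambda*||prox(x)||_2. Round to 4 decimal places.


Step 1: Compute ||x||.
||x|| = 9.8166
Step 2: Compute scaling factor.
scale = max(0, 1 - 1.16/9.8166) = 0.8818
Step 3: prox(x) = [6.4917, -1.6926, -5.4708]
||prox(x)|| = 8.6566
Step 4: Proximal objective.
0.5*||prox-x||^2 = 0.6728
lambda*||prox|| = 10.0417
Total = 10.7145


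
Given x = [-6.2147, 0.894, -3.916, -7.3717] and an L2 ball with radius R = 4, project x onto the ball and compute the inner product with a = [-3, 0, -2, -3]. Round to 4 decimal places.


Step 1: Compute ||x|| (intermediates to 6 decimals).
||x|| = sqrt((-6.2147)^2 + 0.894^2 + (-3.916)^2 + (-7.3717)^2) = 10.445035
Step 2: Project.
Since ||x|| > R, scale = R/||x|| = 4/10.445035 = 0.382957, proj(x) = scale * x
proj(x) = [-2.379963, 0.342364, -1.49966, -2.823044]
Step 3: Dot product.
a^T * proj(x) = -3*(-2.379963) + 0*0.342364 - 2*(-1.49966) - 3*(-2.823044) = 18.6083


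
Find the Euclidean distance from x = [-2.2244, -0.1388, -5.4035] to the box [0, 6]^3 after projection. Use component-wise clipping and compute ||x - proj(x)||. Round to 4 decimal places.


Project each component onto [0, 6].
clip(-2.2244) = 0.0, clip(-0.1388) = 0.0, clip(-5.4035) = 0.0
Projection = [0.0, 0.0, 0.0]
Squared diffs: [4.948, 0.0193, 29.1978]
Distance = sqrt(34.1651) = 5.8451


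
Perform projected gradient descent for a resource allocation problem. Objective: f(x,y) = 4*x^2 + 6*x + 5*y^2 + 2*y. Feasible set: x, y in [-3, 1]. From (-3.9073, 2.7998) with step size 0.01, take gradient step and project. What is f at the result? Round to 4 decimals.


Step 1: Compute gradient at (-3.9073, 2.7998).
grad_x = 2*4*-3.9073 + 6 = -25.2584
grad_y = 2*5*2.7998 + 2 = 29.998
Step 2: Gradient step.
x_raw = -3.9073 - 0.01*-25.2584 = -3.6547
y_raw = 2.7998 - 0.01*29.998 = 2.4998
Step 3: Project onto [-3, 1].
x_proj = clip(-3.6547) = -3.0
y_proj = clip(2.4998) = 1.0
Step 4: Evaluate f.
f(-3.0, 1.0) = 25.0


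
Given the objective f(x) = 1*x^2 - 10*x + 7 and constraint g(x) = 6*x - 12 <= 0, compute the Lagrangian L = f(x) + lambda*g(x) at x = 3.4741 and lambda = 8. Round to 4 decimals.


Step 1: Evaluate f(x).
f(3.4741) = 1*3.4741^2 - 10*3.4741 + 7 = -15.6716
Step 2: Evaluate g(x).
g(3.4741) = 6*3.4741 - 12 = 8.8446
Step 3: Compute Lagrangian.
L = -15.6716 + 8*8.8446 = 55.0852


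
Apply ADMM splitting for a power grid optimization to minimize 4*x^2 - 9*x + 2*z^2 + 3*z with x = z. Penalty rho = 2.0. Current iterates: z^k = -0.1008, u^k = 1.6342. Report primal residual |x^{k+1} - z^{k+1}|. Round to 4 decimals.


ADMM iteration with rho = 2.0, z^k = -0.1008, u^k = 1.6342
Step 1: x-update.
Minimize 4*x^2 - 9*x + (2.0/2)*(x + 0.1008 + 1.6342)^2
FOC: (2*4 + 2.0)*x = 9 + 2.0*(-0.1008 - 1.6342)
x^{k+1} = 0.553
Step 2: z-update.
Minimize 2*z^2 + 3*z + (2.0/2)*(0.553 - z + 1.6342)^2
FOC: (2*2 + 2.0)*z = -3 + 2.0*(0.553 + 1.6342)
z^{k+1} = 0.2291
Step 3: u-update.
u^{k+1} = 1.6342 + 0.553 - 0.2291 = 1.9581
Step 4: Primal residual = |0.553 - 0.2291| = 0.3239


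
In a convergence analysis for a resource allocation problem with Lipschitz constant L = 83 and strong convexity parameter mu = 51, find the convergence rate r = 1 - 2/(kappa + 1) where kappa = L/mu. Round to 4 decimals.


Step 1: Compute the condition number.
kappa = L/mu = 83/51 = 1.6275
Step 2: Compute the convergence rate.
r = 1 - 2/(kappa + 1) = 1 - 2*mu/(L + mu) = (L - mu)/(L + mu) = 32/134 = 0.2388


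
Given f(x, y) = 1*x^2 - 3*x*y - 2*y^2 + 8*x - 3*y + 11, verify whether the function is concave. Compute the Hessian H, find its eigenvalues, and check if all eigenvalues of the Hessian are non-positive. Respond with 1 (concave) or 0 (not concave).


The Hessian of f(x,y) = 1*x^2 - 3*x*y - 2*y^2 + 8*x - 3*y + 11 is:
H = [[2, -3], [-3, -4]]
Trace = 2 - 4 = -2
Determinant = 2*-4 - (-3)^2 = -17
Discriminant = (-2)^2 - 4*-17 = 72.0
Eigenvalues: lambda_1 = -5.2426, lambda_2 = 3.2426
The function is not concave.

0


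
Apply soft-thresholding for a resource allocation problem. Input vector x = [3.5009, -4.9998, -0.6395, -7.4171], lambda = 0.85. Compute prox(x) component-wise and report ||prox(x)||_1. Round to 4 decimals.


Soft-thresholding with lambda = 0.85:
prox(3.5009) = sign(3.5009)*max(|3.5009| - 0.85, 0) = 2.6509
prox(-4.9998) = sign(-4.9998)*max(|-4.9998| - 0.85, 0) = -4.1498
prox(-0.6395) = sign(-0.6395)*max(|-0.6395| - 0.85, 0) = 0.0
prox(-7.4171) = sign(-7.4171)*max(|-7.4171| - 0.85, 0) = -6.5671
prox(x) = [2.6509, -4.1498, 0.0, -6.5671]
||prox(x)||_1 = 2.6509 + 4.1498 + 0.0 + 6.5671 = 13.3678


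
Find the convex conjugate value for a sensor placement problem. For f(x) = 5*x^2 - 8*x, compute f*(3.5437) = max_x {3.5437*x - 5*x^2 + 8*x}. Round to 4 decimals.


f*(y) = sup_x {y*x - a*x^2 - b*x} = sup_x {(y-b)*x - a*x^2}
FOC: (y - b) - 2a*x = 0 => x* = (y - b)/(2a)
x* = (3.5437 + 8)/(2*5) = 1.1544
f*(3.5437) = (y-b)^2/(4a) = (3.5437 + 8)^2/(4*5)
= 133.257/20 = 6.6629


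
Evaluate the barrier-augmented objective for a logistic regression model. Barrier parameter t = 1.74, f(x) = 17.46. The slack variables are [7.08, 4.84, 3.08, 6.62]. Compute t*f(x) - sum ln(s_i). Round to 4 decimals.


Step 1: Compute log-barrier.
ln values: [1.9573, 1.5769, 1.1249, 1.8901]
phi = -(1.9573 + 1.5769 + 1.1249 + 1.8901) = -6.5492
Step 2: Compute augmented objective.
t*f(x) = 1.74*17.46 = 30.3804
Total = 30.3804 - 6.5492 = 23.8312


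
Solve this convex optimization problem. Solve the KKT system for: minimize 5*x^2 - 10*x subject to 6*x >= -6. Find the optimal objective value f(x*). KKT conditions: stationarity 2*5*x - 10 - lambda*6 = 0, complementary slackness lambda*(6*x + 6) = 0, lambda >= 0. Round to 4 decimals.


Step 1: Try lambda = 0 (constraint inactive).
Stationarity: 2*5*x - 10 = 0
x* = 10/(2*5) = 1.0
Check constraint: 6*1.0 = 6.0 >= -6 -- satisfied.
Step 2: Compute optimal value.
f(x*) = 5*1.0^2 - 10*1.0 = -5.0


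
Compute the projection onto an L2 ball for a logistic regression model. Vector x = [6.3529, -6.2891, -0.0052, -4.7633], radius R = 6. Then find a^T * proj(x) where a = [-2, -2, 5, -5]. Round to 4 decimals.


Step 1: Compute ||x|| (intermediates to 6 decimals).
||x|| = sqrt(6.3529^2 + (-6.2891)^2 + (-0.0052)^2 + (-4.7633)^2) = 10.129224
Step 2: Project.
Since ||x|| > R, scale = R/||x|| = 6/10.129224 = 0.592345, proj(x) = scale * x
proj(x) = [3.763109, -3.725317, -0.00308, -2.821517]
Step 3: Dot product.
a^T * proj(x) = -2*3.763109 - 2*(-3.725317) + 5*(-0.00308) - 5*(-2.821517) = 14.0166


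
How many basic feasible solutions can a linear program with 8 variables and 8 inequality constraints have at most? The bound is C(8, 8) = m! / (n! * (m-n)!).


Each vertex corresponds to some choice of n active constraints out of m, so the number of vertices is at most C(m, n) = m! / (n!(m-n)!).
m = 8, n = 8
Numerator: 8 * 7 * 6 * 5 * 4 * 3 * 2 * 1
Denominator: 8! = 40320
C(8, 8) = 1


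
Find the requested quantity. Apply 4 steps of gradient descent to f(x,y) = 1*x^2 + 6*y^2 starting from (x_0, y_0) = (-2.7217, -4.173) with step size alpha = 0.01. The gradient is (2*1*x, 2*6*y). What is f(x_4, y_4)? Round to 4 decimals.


Gradient descent on f(x,y) = 1*x^2 + 6*y^2.
Starting point: (-2.7217, -4.173), alpha = 0.01
Step 1: grad_x = 2*1*-2.7217 = -5.4434, grad_y = 2*6*-4.173 = -50.076
  x_1 = -2.7217 - 0.01*-5.4434 = -2.6673
  y_1 = -4.173 - 0.01*-50.076 = -3.6722
Step 2: grad_x = 2*1*-2.6673 = -5.3345, grad_y = 2*6*-3.6722 = -44.0669
  x_2 = -2.6673 - 0.01*-5.3345 = -2.6139
  y_2 = -3.6722 - 0.01*-44.0669 = -3.2316
Step 3: grad_x = 2*1*-2.6139 = -5.2278, grad_y = 2*6*-3.2316 = -38.7789
  x_3 = -2.6139 - 0.01*-5.2278 = -2.5616
  y_3 = -3.2316 - 0.01*-38.7789 = -2.8438
Step 4: grad_x = 2*1*-2.5616 = -5.1233, grad_y = 2*6*-2.8438 = -34.1254
  x_4 = -2.5616 - 0.01*-5.1233 = -2.5104
  y_4 = -2.8438 - 0.01*-34.1254 = -2.5025
f(-2.5104, -2.5025) = 1*(-2.5104)^2 + 6*(-2.5025)^2 = 43.8781


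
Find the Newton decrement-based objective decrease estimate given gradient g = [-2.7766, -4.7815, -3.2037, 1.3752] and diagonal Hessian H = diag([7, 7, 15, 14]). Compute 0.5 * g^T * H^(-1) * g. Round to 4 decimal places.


Step 1: H is diagonal, so H^(-1) * g = [-0.3967, -0.6831, -0.2136, 0.0982].
Step 2: g^T H^(-1) g = sum_i g_i^2 / H_ii
  = (-2.7766)^2/7 + (-4.7815)^2/7 + (-3.2037)^2/15 + (1.3752)^2/14
  = 1.1014 + 3.2661 + 0.6842 + 0.1351 = 5.1868
Step 3: Objective decrease = 0.5 * g^T H^(-1) g = 2.5934


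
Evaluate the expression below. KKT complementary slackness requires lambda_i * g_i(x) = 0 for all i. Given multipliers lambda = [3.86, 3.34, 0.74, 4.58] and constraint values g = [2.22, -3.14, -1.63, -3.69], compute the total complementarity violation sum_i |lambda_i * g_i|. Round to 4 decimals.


KKT complementary slackness check:
lambda_1 * g_1 = 3.86 * 2.22 = 8.5692
lambda_2 * g_2 = 3.34 * -3.14 = -10.4876
lambda_3 * g_3 = 0.74 * -1.63 = -1.2062
lambda_4 * g_4 = 4.58 * -3.69 = -16.9002
Total violation = 8.5692 + 10.4876 + 1.2062 + 16.9002 = 37.1632


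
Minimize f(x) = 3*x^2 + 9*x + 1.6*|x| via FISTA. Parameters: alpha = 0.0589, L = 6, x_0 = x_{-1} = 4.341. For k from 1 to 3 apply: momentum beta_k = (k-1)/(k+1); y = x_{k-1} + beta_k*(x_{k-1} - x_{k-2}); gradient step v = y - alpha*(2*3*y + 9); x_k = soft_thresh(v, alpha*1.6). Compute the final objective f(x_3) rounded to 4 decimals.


FISTA on f(x) = 3*x^2 + 9*x + 1.6*|x|
L = 6, alpha = 0.0589
Iteration 1: beta = 0.0, y = 4.341 + 0.0*(4.341 - 4.341) = 4.341
  grad(y) = 35.046, v = y - alpha*grad = 2.2768
  prox(v) = soft_thresh(2.2768, 0.0942) = 2.1826
Iteration 2: beta = 0.3333, y = 2.1826 + 0.3333*(2.1826 - 4.341) = 1.4631
  grad(y) = 17.7784, v = y - alpha*grad = 0.4159
  prox(v) = soft_thresh(0.4159, 0.0942) = 0.3217
Iteration 3: beta = 0.5, y = 0.3217 + 0.5*(0.3217 - 2.1826) = -0.6088
  grad(y) = 5.3475, v = y - alpha*grad = -0.9237
  prox(v) = soft_thresh(-0.9237, 0.0942) = -0.8295
f(x_3) = 3*(-0.8295)^2 + 9*(-0.8295) + 1.6*|-0.8295| = -4.074


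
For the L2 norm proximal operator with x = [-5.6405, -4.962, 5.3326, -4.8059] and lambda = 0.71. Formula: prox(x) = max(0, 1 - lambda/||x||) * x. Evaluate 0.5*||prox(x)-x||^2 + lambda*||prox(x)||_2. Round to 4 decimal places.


Step 1: Compute ||x||.
||x|| = 10.3909
Step 2: Compute scaling factor.
scale = max(0, 1 - 0.71/10.3909) = 0.9317
Step 3: prox(x) = [-5.2551, -4.623, 4.9682, -4.4775]
||prox(x)|| = 9.6809
Step 4: Proximal objective.
0.5*||prox-x||^2 = 0.2521
lambda*||prox|| = 6.8734
Total = 7.1255


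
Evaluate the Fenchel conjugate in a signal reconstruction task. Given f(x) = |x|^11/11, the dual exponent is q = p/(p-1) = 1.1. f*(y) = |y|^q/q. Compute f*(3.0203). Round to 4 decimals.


The conjugate exponent q satisfies 1/p + 1/q = 1.
p = 11, so q = 11/(11 - 1) = 1.1
|y|^q = 3.0203^1.1 = 3.3733
f*(3.0203) = 3.3733 / 1.1 = 3.0666


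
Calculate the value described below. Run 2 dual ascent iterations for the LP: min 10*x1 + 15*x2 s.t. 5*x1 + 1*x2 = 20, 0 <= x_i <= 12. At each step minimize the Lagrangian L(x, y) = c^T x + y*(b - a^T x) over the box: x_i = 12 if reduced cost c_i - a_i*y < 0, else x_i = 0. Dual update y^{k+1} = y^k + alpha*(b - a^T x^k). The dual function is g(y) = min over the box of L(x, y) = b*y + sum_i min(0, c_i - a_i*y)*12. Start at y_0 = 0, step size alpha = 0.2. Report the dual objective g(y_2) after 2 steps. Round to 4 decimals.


Dual ascent for LP: min 10*x1 + 15*x2, 5*x1 + 1*x2 = 20, 0 <= x_i <= 12
Step 1: y^k = 0.0, reduced costs: (10.0, 15.0)
  x^k = (0.0, 0.0), subgradient = b - a^T x = 20.0
  y^{k+1} = 0.0 + 0.2*20.0 = 4.0
Step 2: y^k = 4.0, reduced costs: (-10.0, 11.0)
  x^k = (12.0, 0.0), subgradient = b - a^T x = -40.0
  y^{k+1} = 4.0 + 0.2*-40.0 = -4.0
Dual objective at y_2 = -4.0: reduced costs (30.0, 19.0), box minimizer x = (0.0, 0.0)
g(y_2) = b*y + (c1 - a1*y)*x1 + (c2 - a2*y)*x2 = 20*(-4.0) + 30.0*0.0 + 19.0*0.0 = -80.0 + 0.0 + 0.0 = -80.0


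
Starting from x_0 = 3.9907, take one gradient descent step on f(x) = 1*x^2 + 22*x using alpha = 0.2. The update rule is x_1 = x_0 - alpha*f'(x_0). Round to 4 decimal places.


We compute the gradient at x_0 and apply the update.
f'(x) = 2*x + 22
f'(3.9907) = 2*3.9907 + 22 = 29.9814
x_1 = 3.9907 - 0.2*29.9814 = -2.0056


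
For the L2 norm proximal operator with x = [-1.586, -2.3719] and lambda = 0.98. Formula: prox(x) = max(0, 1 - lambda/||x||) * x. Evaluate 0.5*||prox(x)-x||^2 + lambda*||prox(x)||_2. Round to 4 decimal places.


Step 1: Compute ||x||.
||x|| = 2.8533
Step 2: Compute scaling factor.
scale = max(0, 1 - 0.98/2.8533) = 0.6565
Step 3: prox(x) = [-1.0413, -1.5572]
||prox(x)|| = 1.8733
Step 4: Proximal objective.
0.5*||prox-x||^2 = 0.4802
lambda*||prox|| = 1.8358
Total = 2.316


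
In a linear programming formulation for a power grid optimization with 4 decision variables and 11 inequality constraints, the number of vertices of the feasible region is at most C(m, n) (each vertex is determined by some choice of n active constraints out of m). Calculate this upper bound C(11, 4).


Each vertex corresponds to some choice of n active constraints out of m, so the number of vertices is at most C(m, n) = m! / (n!(m-n)!).
m = 11, n = 4
Numerator: 11 * 10 * 9 * 8
Denominator: 4! = 24
C(11, 4) = 330


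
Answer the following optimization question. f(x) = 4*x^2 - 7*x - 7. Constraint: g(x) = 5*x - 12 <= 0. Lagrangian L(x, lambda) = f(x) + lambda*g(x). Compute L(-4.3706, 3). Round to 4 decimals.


Step 1: Evaluate f(x).
f(-4.3706) = 4*(-4.3706)^2 - 7*(-4.3706) - 7 = 100.0028
Step 2: Evaluate g(x).
g(-4.3706) = 5*-4.3706 - 12 = -33.853
Step 3: Compute Lagrangian.
L = 100.0028 + 3*-33.853 = -1.5562


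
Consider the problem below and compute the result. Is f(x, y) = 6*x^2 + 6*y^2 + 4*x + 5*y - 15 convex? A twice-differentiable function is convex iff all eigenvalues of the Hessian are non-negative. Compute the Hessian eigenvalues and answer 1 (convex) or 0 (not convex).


The Hessian of f(x,y) = 6*x^2 + 6*y^2 + 4*x + 5*y - 15 is:
H = [[12, 0], [0, 12]]
Trace = 12 + 12 = 24
Determinant = 12*12 - (0)^2 = 144
Discriminant = (24)^2 - 4*144 = 0.0
Eigenvalues: lambda_1 = 12.0, lambda_2 = 12.0
The function is convex.

1


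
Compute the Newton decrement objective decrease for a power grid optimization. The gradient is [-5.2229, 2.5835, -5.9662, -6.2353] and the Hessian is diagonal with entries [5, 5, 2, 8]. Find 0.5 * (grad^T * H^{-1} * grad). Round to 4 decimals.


Step 1: H is diagonal, so H^(-1) * g = [-1.0446, 0.5167, -2.9831, -0.7794].
Step 2: g^T H^(-1) g = sum_i g_i^2 / H_ii
  = (-5.2229)^2/5 + (2.5835)^2/5 + (-5.9662)^2/2 + (-6.2353)^2/8
  = 5.4557 + 1.3349 + 17.7978 + 4.8599 = 29.4483
Step 3: Objective decrease = 0.5 * g^T H^(-1) g = 14.7241


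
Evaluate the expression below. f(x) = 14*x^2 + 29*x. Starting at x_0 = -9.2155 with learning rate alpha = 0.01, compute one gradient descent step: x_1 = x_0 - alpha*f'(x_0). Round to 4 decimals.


We compute the gradient at x_0 and apply the update.
f'(x) = 28*x + 29
f'(-9.2155) = 28*-9.2155 + 29 = -229.034
x_1 = -9.2155 - 0.01*-229.034 = -6.9252


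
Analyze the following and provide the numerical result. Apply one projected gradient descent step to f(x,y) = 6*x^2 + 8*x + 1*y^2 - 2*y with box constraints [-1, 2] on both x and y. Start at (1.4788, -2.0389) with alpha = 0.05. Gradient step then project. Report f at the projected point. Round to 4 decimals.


Step 1: Compute gradient at (1.4788, -2.0389).
grad_x = 2*6*1.4788 + 8 = 25.7456
grad_y = 2*1*-2.0389 - 2 = -6.0778
Step 2: Gradient step.
x_raw = 1.4788 - 0.05*25.7456 = 0.1915
y_raw = -2.0389 - 0.05*-6.0778 = -1.735
Step 3: Project onto [-1, 2].
x_proj = clip(0.1915) = 0.1915
y_proj = clip(-1.735) = -1.0
Step 4: Evaluate f.
f(0.1915, -1.0) = 4.7522


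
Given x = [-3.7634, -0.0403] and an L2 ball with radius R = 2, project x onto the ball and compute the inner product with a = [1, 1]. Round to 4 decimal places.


Step 1: Compute ||x|| (intermediates to 6 decimals).
||x|| = sqrt((-3.7634)^2 + (-0.0403)^2) = 3.763616
Step 2: Project.
Since ||x|| > R, scale = R/||x|| = 2/3.763616 = 0.531404, proj(x) = scale * x
proj(x) = [-1.999886, -0.021416]
Step 3: Dot product.
a^T * proj(x) = 1*(-1.999886) + 1*(-0.021416) = -2.0213


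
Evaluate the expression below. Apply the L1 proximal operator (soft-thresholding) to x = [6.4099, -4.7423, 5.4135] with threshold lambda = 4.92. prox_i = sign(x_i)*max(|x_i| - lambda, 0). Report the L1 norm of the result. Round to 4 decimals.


Soft-thresholding with lambda = 4.92:
prox(6.4099) = sign(6.4099)*max(|6.4099| - 4.92, 0) = 1.4899
prox(-4.7423) = sign(-4.7423)*max(|-4.7423| - 4.92, 0) = 0.0
prox(5.4135) = sign(5.4135)*max(|5.4135| - 4.92, 0) = 0.4935
prox(x) = [1.4899, 0.0, 0.4935]
||prox(x)||_1 = 1.4899 + 0.0 + 0.4935 = 1.9834


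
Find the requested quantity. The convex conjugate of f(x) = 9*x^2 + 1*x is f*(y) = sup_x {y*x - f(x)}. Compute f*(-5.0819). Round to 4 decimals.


f*(y) = sup_x {y*x - a*x^2 - b*x} = sup_x {(y-b)*x - a*x^2}
FOC: (y - b) - 2a*x = 0 => x* = (y - b)/(2a)
x* = (-5.0819 - 1)/(2*9) = -0.3379
f*(-5.0819) = (y-b)^2/(4a) = (-5.0819 - 1)^2/(4*9)
= 36.9895/36 = 1.0275


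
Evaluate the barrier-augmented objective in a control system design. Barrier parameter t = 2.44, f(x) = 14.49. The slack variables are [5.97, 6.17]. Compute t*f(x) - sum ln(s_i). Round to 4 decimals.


Step 1: Compute log-barrier.
ln values: [1.7867, 1.8197]
phi = -(1.7867 + 1.8197) = -3.6064
Step 2: Compute augmented objective.
t*f(x) = 2.44*14.49 = 35.3556
Total = 35.3556 - 3.6064 = 31.7492


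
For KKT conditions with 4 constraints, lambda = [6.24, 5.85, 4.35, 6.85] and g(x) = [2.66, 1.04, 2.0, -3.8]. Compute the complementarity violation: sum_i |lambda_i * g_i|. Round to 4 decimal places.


KKT complementary slackness check:
lambda_1 * g_1 = 6.24 * 2.66 = 16.5984
lambda_2 * g_2 = 5.85 * 1.04 = 6.084
lambda_3 * g_3 = 4.35 * 2.0 = 8.7
lambda_4 * g_4 = 6.85 * -3.8 = -26.03
Total violation = 16.5984 + 6.084 + 8.7 + 26.03 = 57.4124


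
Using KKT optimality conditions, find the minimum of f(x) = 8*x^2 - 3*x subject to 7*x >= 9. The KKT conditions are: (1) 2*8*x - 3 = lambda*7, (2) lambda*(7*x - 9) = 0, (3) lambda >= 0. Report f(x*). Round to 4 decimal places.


Step 1: Try lambda = 0 (constraint inactive).
x_unc = 3/(2*8) = 0.1875
Check: 7*0.1875 = 1.3125 < 9 -- violated!
Step 2: Constraint must be active: 7*x = 9
x* = 9/7 = 1.2857 (rounded; the exact value 9/7 is used below)
lambda = (2*8*(9/7) - 3)/7 = 2.5102
Step 3: Compute optimal value.
f(x*) = 8*(9/7)^2 - 3*(9/7) = 9.3673


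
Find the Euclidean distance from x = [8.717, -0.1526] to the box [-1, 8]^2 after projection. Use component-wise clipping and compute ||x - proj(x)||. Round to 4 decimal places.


Project each component onto [-1, 8].
clip(8.717) = 8.0, clip(-0.1526) = -0.1526
Projection = [8.0, -0.1526]
Squared diffs: [0.5141, 0.0]
Distance = sqrt(0.5141) = 0.717


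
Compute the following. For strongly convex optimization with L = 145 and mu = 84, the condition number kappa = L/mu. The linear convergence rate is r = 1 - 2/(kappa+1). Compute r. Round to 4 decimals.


Step 1: Compute the condition number.
kappa = L/mu = 145/84 = 1.7262
Step 2: Compute the convergence rate.
r = 1 - 2/(kappa + 1) = 1 - 2*mu/(L + mu) = (L - mu)/(L + mu) = 61/229 = 0.2664


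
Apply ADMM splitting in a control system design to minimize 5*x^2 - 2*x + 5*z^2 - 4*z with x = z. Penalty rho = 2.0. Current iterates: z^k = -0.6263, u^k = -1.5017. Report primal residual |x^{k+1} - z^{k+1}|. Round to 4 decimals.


ADMM iteration with rho = 2.0, z^k = -0.6263, u^k = -1.5017
Step 1: x-update.
Minimize 5*x^2 - 2*x + (2.0/2)*(x + 0.6263 - 1.5017)^2
FOC: (2*5 + 2.0)*x = 2 + 2.0*(-0.6263 + 1.5017)
x^{k+1} = 0.3126
Step 2: z-update.
Minimize 5*z^2 - 4*z + (2.0/2)*(0.3126 - z - 1.5017)^2
FOC: (2*5 + 2.0)*z = 4 + 2.0*(0.3126 - 1.5017)
z^{k+1} = 0.1351
Step 3: u-update.
u^{k+1} = -1.5017 + 0.3126 - 0.1351 = -1.3243
Step 4: Primal residual = |0.3126 - 0.1351| = 0.1774


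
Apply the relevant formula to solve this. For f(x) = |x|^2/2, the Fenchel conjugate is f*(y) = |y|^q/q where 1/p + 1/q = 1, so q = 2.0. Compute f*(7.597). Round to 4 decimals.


The conjugate exponent q satisfies 1/p + 1/q = 1.
p = 2, so q = 2/(2 - 1) = 2.0
|y|^q = 7.597^2.0 = 57.7144
f*(7.597) = 57.7144 / 2.0 = 28.8572


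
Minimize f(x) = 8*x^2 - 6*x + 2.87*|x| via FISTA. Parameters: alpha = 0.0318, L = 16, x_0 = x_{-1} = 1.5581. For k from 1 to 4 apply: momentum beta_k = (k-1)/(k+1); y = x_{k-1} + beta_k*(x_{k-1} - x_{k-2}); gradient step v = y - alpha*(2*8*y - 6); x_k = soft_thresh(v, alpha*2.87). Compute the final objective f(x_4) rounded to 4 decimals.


FISTA on f(x) = 8*x^2 - 6*x + 2.87*|x|
L = 16, alpha = 0.0318
Iteration 1: beta = 0.0, y = 1.5581 + 0.0*(1.5581 - 1.5581) = 1.5581
  grad(y) = 18.9296, v = y - alpha*grad = 0.9561
  prox(v) = soft_thresh(0.9561, 0.0913) = 0.8649
Iteration 2: beta = 0.3333, y = 0.8649 + 0.3333*(0.8649 - 1.5581) = 0.6338
  grad(y) = 4.1408, v = y - alpha*grad = 0.5021
  prox(v) = soft_thresh(0.5021, 0.0913) = 0.4109
Iteration 3: beta = 0.5, y = 0.4109 + 0.5*(0.4109 - 0.8649) = 0.1838
  grad(y) = -3.0585, v = y - alpha*grad = 0.2811
  prox(v) = soft_thresh(0.2811, 0.0913) = 0.1898
Iteration 4: beta = 0.6, y = 0.1898 + 0.6*(0.1898 - 0.4109) = 0.0572
  grad(y) = -5.0843, v = y - alpha*grad = 0.2189
  prox(v) = soft_thresh(0.2189, 0.0913) = 0.1276
f(x_4) = 8*0.1276^2 - 6*0.1276 + 2.87*|0.1276| = -0.2692


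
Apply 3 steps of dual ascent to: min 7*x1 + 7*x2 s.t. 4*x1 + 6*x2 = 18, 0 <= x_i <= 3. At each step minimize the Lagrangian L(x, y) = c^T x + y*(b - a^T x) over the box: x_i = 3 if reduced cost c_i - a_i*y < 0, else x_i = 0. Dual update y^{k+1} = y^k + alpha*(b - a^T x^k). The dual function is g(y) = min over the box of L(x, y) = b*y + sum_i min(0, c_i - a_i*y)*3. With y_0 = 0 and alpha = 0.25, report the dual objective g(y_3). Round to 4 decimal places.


Dual ascent for LP: min 7*x1 + 7*x2, 4*x1 + 6*x2 = 18, 0 <= x_i <= 3
Step 1: y^k = 0.0, reduced costs: (7.0, 7.0)
  x^k = (0.0, 0.0), subgradient = b - a^T x = 18.0
  y^{k+1} = 0.0 + 0.25*18.0 = 4.5
Step 2: y^k = 4.5, reduced costs: (-11.0, -20.0)
  x^k = (3.0, 3.0), subgradient = b - a^T x = -12.0
  y^{k+1} = 4.5 + 0.25*-12.0 = 1.5
Step 3: y^k = 1.5, reduced costs: (1.0, -2.0)
  x^k = (0.0, 3.0), subgradient = b - a^T x = 0.0
  y^{k+1} = 1.5 + 0.25*0.0 = 1.5
Dual objective at y_3 = 1.5: reduced costs (1.0, -2.0), box minimizer x = (0.0, 3.0)
g(y_3) = b*y + (c1 - a1*y)*x1 + (c2 - a2*y)*x2 = 18*1.5 + 1.0*0.0 + (-2.0)*3.0 = 27.0 + 0.0 - 6.0 = 21.0


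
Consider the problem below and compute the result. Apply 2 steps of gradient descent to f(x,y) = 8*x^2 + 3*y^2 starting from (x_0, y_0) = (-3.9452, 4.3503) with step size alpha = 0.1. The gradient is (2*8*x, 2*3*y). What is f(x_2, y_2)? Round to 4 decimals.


Gradient descent on f(x,y) = 8*x^2 + 3*y^2.
Starting point: (-3.9452, 4.3503), alpha = 0.1
Step 1: grad_x = 2*8*-3.9452 = -63.1232, grad_y = 2*3*4.3503 = 26.1018
  x_1 = -3.9452 - 0.1*-63.1232 = 2.3671
  y_1 = 4.3503 - 0.1*26.1018 = 1.7401
Step 2: grad_x = 2*8*2.3671 = 37.8739, grad_y = 2*3*1.7401 = 10.4407
  x_2 = 2.3671 - 0.1*37.8739 = -1.4203
  y_2 = 1.7401 - 0.1*10.4407 = 0.696
f(-1.4203, 0.696) = 8*(-1.4203)^2 + 3*0.696^2 = 17.5908
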